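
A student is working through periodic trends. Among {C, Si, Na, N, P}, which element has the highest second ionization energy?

IE_2 is the cost of taking one more electron from the +1 cation: C⁺ still has 3 valence electrons; Si⁺ still has 3 valence electrons; Na⁺ is the bare [Ne] core; N⁺ still has 4 valence electrons; P⁺ still has 4 valence electrons.
Breaking into a closed-shell core is much more expensive than removing a leftover valence electron — Na has the largest IE_2 here.
Valence configurations: C⁺ [He]2s²2p¹, Si⁺ [Ne]3s²3p¹, N⁺ [He]2s²2p², P⁺ [Ne]3s²3p².
Tabulated IE_2 (kJ/mol): C 2353, Si 1577, Na 4562, N 2856, P 1907.
Putting it together, IE_2: Si < P < C < N < Na.

Na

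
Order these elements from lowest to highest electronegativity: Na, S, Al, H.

Na < Al < H < S

Atoms toward the upper right of the periodic table pull bonding electrons most strongly.
These span different periods and groups, so the two trends combine.
Al > Na: both are in period 3; the period trend gives Al the larger value.
H > Al: the two effects oppose for this pair; the down-group effect wins (2.20 vs 1.61).
S > H: the two effects oppose for this pair; the across-period effect wins (2.58 vs 2.20).
Approximate values (Pauling): H 2.20, Na 0.93, Al 1.61, S 2.58.
So from lowest to highest: Na < Al < H < S.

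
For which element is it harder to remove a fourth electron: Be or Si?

Be

After 3 electrons have been removed, what remains? Be³⁺ is already 1 electron into the core; Si³⁺ still has 1 valence electron.
Breaking into a closed-shell core is much more expensive than removing a leftover valence electron — Be has the largest IE_4 here.
The numbers (kJ/mol): Be 21007, Si 4356.
Hence IE_4: Si < Be.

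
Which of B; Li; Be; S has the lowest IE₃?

S

The third ionization energy removes an electron from the +2 ion. For each element: B²⁺ still has 1 valence electron; Li²⁺ is already 1 electron into the core; Be²⁺ is the bare [He] core; S²⁺ still has 4 valence electrons.
Core electrons are held far more tightly than valence electrons, so Li and Be top the IE_3 order.
Valence configurations: B²⁺ [He]2s¹, S²⁺ [Ne]3s²3p².
Tabulated IE_3 (kJ/mol): B 3660, Li 11815, Be 14849, S 3357.
So the third ionization energies run S < B < Li < Be.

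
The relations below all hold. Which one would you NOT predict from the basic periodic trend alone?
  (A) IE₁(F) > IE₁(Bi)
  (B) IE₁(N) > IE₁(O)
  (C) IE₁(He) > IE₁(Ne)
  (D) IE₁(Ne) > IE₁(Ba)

(B)

The general trend: IE₁ increases across a period and decreases down a group.
(A) F (period 2, group 17) vs Bi (period 6, group 15): the stated order agrees with the simple trend.
(B) N (period 2, group 15) vs O (period 2, group 16): the stated order contradicts the simple trend.
(C) He (period 1, group 18) vs Ne (period 2, group 18): the stated order agrees with the simple trend.
(D) Ne (period 2, group 18) vs Ba (period 6, group 2): the stated order agrees with the simple trend.
The exception is (B): pairing an electron in O's 2p⁴ costs repulsion energy, so O ionizes more easily than half-filled N (2p³).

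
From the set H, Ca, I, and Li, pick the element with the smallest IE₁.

Li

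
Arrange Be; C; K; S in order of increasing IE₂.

After 1 electron has been removed, what remains? Be⁺ still has 1 valence electron; C⁺ still has 3 valence electrons; K⁺ is the bare [Ar] core; S⁺ still has 5 valence electrons.
Core electrons are held far more tightly than valence electrons, so K tops the IE_2 order.
Valence configurations: Be⁺ [He]2s¹, C⁺ [He]2s²2p¹, S⁺ [Ne]3s²3p³.
Tabulated IE_2 (kJ/mol): Be 1757, C 2353, K 3052, S 2252.
Hence IE_2: Be < S < C < K.

Be < S < C < K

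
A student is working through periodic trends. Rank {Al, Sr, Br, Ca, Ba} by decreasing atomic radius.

Ba > Sr > Ca > Al > Br

Al is in period 3, group 13; Ca is in period 4, group 2; Br is in period 4, group 17; Sr is in period 5, group 2; Ba is in period 6, group 2.
Radius decreases left→right (rising Z_eff, same n) and increases top→bottom (higher n).
Here both period and group differ, so the two effects have to be weighed against each other.
Al > Br: period and group pull opposite ways; the across-period shift dominates (126 vs 114 pm).
Ca > Al: relative to Al, both the across-period and down-group shifts push Ca's atomic radius up.
Sr > Ca: they share group 2; the group trend gives Sr the larger value.
Ba > Sr: Ba sits below Sr in group 2, so the down-group effect alone puts Ba larger.
Tabulated atomic radius (pm): Al 126, Ca 171, Br 114, Sr 185, Ba 196.
So from largest to smallest: Ba > Sr > Ca > Al > Br.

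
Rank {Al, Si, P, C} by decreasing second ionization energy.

C > P > Al > Si

The second ionization energy removes an electron from the +1 ion. For each element: Al⁺ still has 2 valence electrons; Si⁺ still has 3 valence electrons; P⁺ still has 4 valence electrons; C⁺ still has 3 valence electrons.
All are still removing valence electrons, so compare the +1 ions as you would atoms: IE_2 generally rises across a period (higher Z_eff) and falls down a group (larger shell), subject to the usual subshell exceptions.
Valence configurations: Al⁺ [Ne]3s², Si⁺ [Ne]3s²3p¹, P⁺ [Ne]3s²3p², C⁺ [He]2s²2p¹.
Si⁺ loses a lone 3p electron whereas Al⁺ must break into a filled 3s² pair, so IE_2(Al) > IE_2(Si) even though Si has the higher nuclear charge.
Approximate IE_2 values (kJ/mol): Al 1817, Si 1577, P 1907, C 2353.
Hence IE_2: Si < Al < P < C.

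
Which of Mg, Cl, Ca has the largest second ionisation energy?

IE_2 is the cost of taking one more electron from the +1 cation: Mg⁺ still has 1 valence electron; Cl⁺ still has 6 valence electrons; Ca⁺ still has 1 valence electron.
All are still removing valence electrons, so compare the +1 ions as you would atoms: IE_2 generally rises across a period (higher Z_eff) and falls down a group (larger shell), subject to the usual subshell exceptions.
Valence configurations: Mg⁺ [Ne]3s¹, Cl⁺ [Ne]3s²3p⁴, Ca⁺ [Ar]4s¹.
Tabulated IE_2 (kJ/mol): Mg 1451, Cl 2298, Ca 1145.
Overall IE_2 order: Ca < Mg < Cl.

Cl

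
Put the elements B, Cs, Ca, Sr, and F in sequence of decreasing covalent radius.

B is in period 2, group 13; F is in period 2, group 17; Ca is in period 4, group 2; Sr is in period 5, group 2; Cs is in period 6, group 1.
Atomic radius shrinks across a period as nuclear charge pulls the same shell inward, and grows down a group as new shells are added.
Neither a single period nor a single group — weigh both effects.
B > F: B lies to the left of F in period 2, so the across-period effect alone puts B larger.
Ca > B: relative to B, both the across-period and down-group shifts push Ca's atomic radius up.
Sr > Ca: Sr sits below Ca in group 2, so the down-group effect alone puts Sr larger.
Cs > Sr: relative to Sr, both the across-period and down-group shifts push Cs's atomic radius up.
Approximate values (pm): B 85, F 64, Ca 171, Sr 185, Cs 232.
So from largest to smallest: Cs > Sr > Ca > B > F.

Cs, Sr, Ca, B, F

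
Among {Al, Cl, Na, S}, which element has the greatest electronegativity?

Cl

Electronegativity increases across a period and decreases down a group, tracking effective nuclear charge and atomic size.
All lie in period 3, so electronegativity increases left to right.
The greatest electronegativity among these belongs to Cl.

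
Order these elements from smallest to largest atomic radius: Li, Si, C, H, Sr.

H < C < Si < Li < Sr

H is in period 1, group 1; Li is in period 2, group 1; C is in period 2, group 14; Si is in period 3, group 14; Sr is in period 5, group 2.
Across a period the added protons contract the valence shell; down a group each new principal shell makes the atom larger.
Here both period and group differ, so the two effects have to be weighed against each other.
C > H: the two effects oppose for this pair; the down-group effect wins (75 vs 32 pm).
Si > C: they share group 14; the group trend gives Si the larger value.
Li > Si: the two effects oppose for this pair; the across-period effect wins (133 vs 116 pm).
Sr > Li: period and group pull opposite ways; the down-group shift dominates (185 vs 133 pm).
Tabulated atomic radius (pm): H 32, Li 133, C 75, Si 116, Sr 185.
So from smallest to largest: H < C < Si < Li < Sr.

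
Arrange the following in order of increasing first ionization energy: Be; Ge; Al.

Al < Ge < Be

Be is in period 2, group 2; Al is in period 3, group 13; Ge is in period 4, group 14.
First ionization energy rises across a period (greater Z_eff holds electrons more tightly) and falls down a group (valence electrons are farther from the nucleus).
These sit on a diagonal, where the across-period and down-group effects partly cancel.
Ge > Al: the two effects oppose for this pair; the across-period effect wins (762 vs 578 kJ/mol).
Be > Ge: the two effects oppose for this pair; the down-group effect wins (900 vs 762 kJ/mol).
Approximate values (kJ/mol): Be 900, Al 578, Ge 762.
So from lowest to highest: Al < Ge < Be.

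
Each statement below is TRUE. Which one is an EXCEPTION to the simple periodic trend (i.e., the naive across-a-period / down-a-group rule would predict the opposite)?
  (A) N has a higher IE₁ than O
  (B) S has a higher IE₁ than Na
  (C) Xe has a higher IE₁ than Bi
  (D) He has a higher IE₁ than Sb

The general trend: IE₁ increases across a period and decreases down a group.
(A) N (period 2, group 15) vs O (period 2, group 16): the stated order contradicts the simple trend.
(B) S (period 3, group 16) vs Na (period 3, group 1): the stated order agrees with the simple trend.
(C) Xe (period 5, group 18) vs Bi (period 6, group 15): the stated order agrees with the simple trend.
(D) He (period 1, group 18) vs Sb (period 5, group 15): the stated order agrees with the simple trend.
The exception is (A): pairing an electron in O's 2p⁴ costs repulsion energy, so O ionizes more easily than half-filled N (2p³).

(A)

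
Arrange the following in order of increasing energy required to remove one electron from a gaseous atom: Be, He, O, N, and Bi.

IE₁ increases left→right with effective nuclear charge and decreases top→bottom as the valence shell moves farther out.
These span different periods and groups, so the two trends combine.
Be > Bi: period and group pull opposite ways; the down-group shift dominates (900 vs 703 kJ/mol).
O > Be: both are in period 2; the period trend gives O the larger value.
N > O: this pair runs against the simple trend — see the exception note.
He > N: relative to N, both the across-period and down-group shifts push He's first ionization energy up.
Note the exception: N has a higher first ionization energy than O, contrary to the simple trend — pairing an electron in O's 2p⁴ costs repulsion energy, so O ionizes more easily than half-filled N (2p³).
For reference (kJ/mol): He 2372, Be 900, N 1402, O 1314, Bi 703.
So from lowest to highest: Bi < Be < O < N < He.

Bi, Be, O, N, He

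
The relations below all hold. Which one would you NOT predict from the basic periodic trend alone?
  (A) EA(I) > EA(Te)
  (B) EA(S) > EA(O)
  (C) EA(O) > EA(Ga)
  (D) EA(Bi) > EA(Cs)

(B)

The general trend: electron affinity increases across a period and decreases down a group.
(A) I (period 5, group 17) vs Te (period 5, group 16): the stated order agrees with the simple trend.
(B) S (period 3, group 16) vs O (period 2, group 16): the stated order contradicts the simple trend.
(C) O (period 2, group 16) vs Ga (period 4, group 13): the stated order agrees with the simple trend.
(D) Bi (period 6, group 15) vs Cs (period 6, group 1): the stated order agrees with the simple trend.
The exception is (B): the compact 2p subshell of O repels the added electron more than S's larger 3p does.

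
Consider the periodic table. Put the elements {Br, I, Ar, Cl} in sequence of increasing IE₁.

Cl is in period 3, group 17; Ar is in period 3, group 18; Br is in period 4, group 17; I is in period 5, group 17.
Across a period the outer electron is held more tightly (higher IE₁); down a group it sits in a higher shell, more shielded, and comes off more easily.
These span different periods and groups, so the two trends combine.
Br > I: Br sits above I in group 17, so the down-group effect alone puts Br higher.
Cl > Br: Cl sits above Br in group 17, so the down-group effect alone puts Cl higher.
Ar > Cl: both are in period 3; the period trend gives Ar the larger value.
Approximate values (kJ/mol): Cl 1251, Ar 1521, Br 1140, I 1008.
So from lowest to highest: I < Br < Cl < Ar.

I < Br < Cl < Ar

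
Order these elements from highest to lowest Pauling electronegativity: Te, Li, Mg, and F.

Li is in period 2, group 1; F is in period 2, group 17; Mg is in period 3, group 2; Te is in period 5, group 16.
Electronegativity increases across a period and decreases down a group, tracking effective nuclear charge and atomic size.
Neither a single period nor a single group — weigh both effects.
Mg > Li: the two effects oppose for this pair; the across-period effect wins (1.31 vs 0.98).
Te > Mg: the two effects oppose for this pair; the across-period effect wins (2.10 vs 1.31).
F > Te: relative to Te, both the across-period and down-group shifts push F's electronegativity up.
Tabulated electronegativity (Pauling): Li 0.98, F 3.98, Mg 1.31, Te 2.10.
So from highest to lowest: F > Te > Mg > Li.

F > Te > Mg > Li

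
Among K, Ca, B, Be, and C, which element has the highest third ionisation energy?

Be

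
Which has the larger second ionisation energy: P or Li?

Consider each +1 ion: P⁺ still has 4 valence electrons; Li⁺ is the bare [He] core.
Breaking into a closed-shell core is much more expensive than removing a leftover valence electron — Li has the largest IE_2 here.
Tabulated IE_2 (kJ/mol): P 1907, Li 7298.
So the second ionization energies run P < Li.

Li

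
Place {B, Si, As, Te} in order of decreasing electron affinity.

Te > Si > As > B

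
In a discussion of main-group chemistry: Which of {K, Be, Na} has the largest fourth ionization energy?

Be

IE_4 is the cost of taking one more electron from the +3 cation: K³⁺ is already 2 electrons into the core; Be³⁺ is already 1 electron into the core; Na³⁺ is already 2 electrons into the core.
All of these are removing an electron from a noble-gas core or deeper; the smaller core (lower principal quantum number) is held far more tightly, and within a period the higher nuclear charge binds the same core more tightly.
Tabulated IE_4 (kJ/mol): K 5877, Be 21007, Na 9543.
Putting it together, IE_4: K < Na < Be.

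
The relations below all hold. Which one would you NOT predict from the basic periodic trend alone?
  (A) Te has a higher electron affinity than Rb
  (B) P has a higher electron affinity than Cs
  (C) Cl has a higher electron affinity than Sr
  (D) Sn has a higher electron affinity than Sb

(D)

The general trend: electron affinity increases across a period and decreases down a group.
(A) Te (period 5, group 16) vs Rb (period 5, group 1): the stated order agrees with the simple trend.
(B) P (period 3, group 15) vs Cs (period 6, group 1): the stated order agrees with the simple trend.
(C) Cl (period 3, group 17) vs Sr (period 5, group 2): the stated order agrees with the simple trend.
(D) Sn (period 5, group 14) vs Sb (period 5, group 15): the stated order contradicts the simple trend.
The exception is (D): adding an electron to Sb's half-filled 5p³ is unfavourable, so Sn has the more exothermic EA.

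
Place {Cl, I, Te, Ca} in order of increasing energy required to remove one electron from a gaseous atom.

Cl is in period 3, group 17; Ca is in period 4, group 2; Te is in period 5, group 16; I is in period 5, group 17.
Removing the outermost electron gets harder across a period and easier down a group.
These span different periods and groups, so the two trends combine.
Te > Ca: period and group pull opposite ways; the across-period shift dominates (869 vs 590 kJ/mol).
I > Te: I lies to the right of Te in period 5, so the across-period effect alone puts I higher.
Cl > I: they share group 17; the group trend gives Cl the larger value.
Approximate values (kJ/mol): Cl 1251, Ca 590, Te 869, I 1008.
So from lowest to highest: Ca < Te < I < Cl.

Ca < Te < I < Cl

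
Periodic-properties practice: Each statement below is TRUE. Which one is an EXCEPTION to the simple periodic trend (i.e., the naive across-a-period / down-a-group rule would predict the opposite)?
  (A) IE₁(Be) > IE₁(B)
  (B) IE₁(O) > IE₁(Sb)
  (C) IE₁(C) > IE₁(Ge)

(A)

The general trend: IE₁ increases across a period and decreases down a group.
(A) Be (period 2, group 2) vs B (period 2, group 13): the stated order contradicts the simple trend.
(B) O (period 2, group 16) vs Sb (period 5, group 15): the stated order agrees with the simple trend.
(C) C (period 2, group 14) vs Ge (period 4, group 14): the stated order agrees with the simple trend.
The exception is (A): removing B's lone 2p electron is easier than breaking Be's filled 2s².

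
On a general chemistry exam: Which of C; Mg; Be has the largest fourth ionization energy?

Be

The fourth ionization energy removes an electron from the +3 ion. For each element: C³⁺ still has 1 valence electron; Mg³⁺ is already 1 electron into the core; Be³⁺ is already 1 electron into the core.
Core electrons are held far more tightly than valence electrons, so Mg and Be top the IE_4 order.
Tabulated IE_4 (kJ/mol): C 6223, Mg 10543, Be 21007.
So the fourth ionization energies run C < Mg < Be.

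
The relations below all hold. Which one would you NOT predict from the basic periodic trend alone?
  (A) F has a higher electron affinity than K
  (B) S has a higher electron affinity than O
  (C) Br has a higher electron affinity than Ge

(B)

The general trend: electron affinity increases across a period and decreases down a group.
(A) F (period 2, group 17) vs K (period 4, group 1): the stated order agrees with the simple trend.
(B) S (period 3, group 16) vs O (period 2, group 16): the stated order contradicts the simple trend.
(C) Br (period 4, group 17) vs Ge (period 4, group 14): the stated order agrees with the simple trend.
The exception is (B): the compact 2p subshell of O repels the added electron more than S's larger 3p does.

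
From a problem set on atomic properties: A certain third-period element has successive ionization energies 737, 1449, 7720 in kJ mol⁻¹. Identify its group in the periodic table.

Look for the largest jump between consecutive ionization energies: IE3/IE2 ≈ 5.3, far larger than any earlier ratio.
That jump marks the point where a core electron is being removed. So the atom has 2 valence electrons.
A main-group element with 2 valence electrons is in group 2.

Group 2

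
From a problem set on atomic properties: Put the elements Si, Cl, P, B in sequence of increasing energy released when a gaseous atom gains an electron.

B is in period 2, group 13; Si is in period 3, group 14; P is in period 3, group 15; Cl is in period 3, group 17.
Atoms with high Z_eff and room in the valence shell (especially the halogens) have the most exothermic electron affinities.
These span different periods and groups, so the two trends combine.
P > B: the two effects oppose for this pair; the across-period effect wins (72 vs 27 kJ/mol).
Si > P: this pair runs against the simple trend — see the exception note.
Cl > Si: Cl lies to the right of Si in period 3, so the across-period effect alone puts Cl higher.
Note the exception: Si has a higher electron affinity than P, contrary to the simple trend — adding an electron to P's half-filled 3p³ is unfavourable, so Si (3p²) has the more exothermic EA.
Approximate values (kJ/mol): B 27, Si 134, P 72, Cl 349.
So from lowest to highest: B < P < Si < Cl.

B, P, Si, Cl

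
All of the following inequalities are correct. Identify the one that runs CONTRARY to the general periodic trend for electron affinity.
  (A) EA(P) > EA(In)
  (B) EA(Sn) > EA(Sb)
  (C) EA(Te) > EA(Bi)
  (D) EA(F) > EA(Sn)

The general trend: electron affinity increases across a period and decreases down a group.
(A) P (period 3, group 15) vs In (period 5, group 13): the stated order agrees with the simple trend.
(B) Sn (period 5, group 14) vs Sb (period 5, group 15): the stated order contradicts the simple trend.
(C) Te (period 5, group 16) vs Bi (period 6, group 15): the stated order agrees with the simple trend.
(D) F (period 2, group 17) vs Sn (period 5, group 14): the stated order agrees with the simple trend.
The exception is (B): adding an electron to Sb's half-filled 5p³ is unfavourable, so Sn has the more exothermic EA.

(B)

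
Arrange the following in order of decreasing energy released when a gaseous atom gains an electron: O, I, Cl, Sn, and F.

Cl > F > I > O > Sn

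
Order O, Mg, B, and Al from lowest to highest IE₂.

Mg < Al < B < O

Consider each +1 ion: O⁺ still has 5 valence electrons; Mg⁺ still has 1 valence electron; B⁺ still has 2 valence electrons; Al⁺ still has 2 valence electrons.
All are still removing valence electrons, so compare the +1 ions as you would atoms: IE_2 generally rises across a period (higher Z_eff) and falls down a group (larger shell), subject to the usual subshell exceptions.
Valence configurations: O⁺ [He]2s²2p³, Mg⁺ [Ne]3s¹, B⁺ [He]2s², Al⁺ [Ne]3s².
Tabulated IE_2 (kJ/mol): O 3388, Mg 1451, B 2427, Al 1817.
Hence IE_2: Mg < Al < B < O.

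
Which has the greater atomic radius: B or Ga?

B is in period 2, group 13; Ga is in period 4, group 13.
Across a period the added protons contract the valence shell; down a group each new principal shell makes the atom larger.
All are in group 13, so atomic radius increases down the group.
So Ga has the greater atomic radius (Ga > B).

Ga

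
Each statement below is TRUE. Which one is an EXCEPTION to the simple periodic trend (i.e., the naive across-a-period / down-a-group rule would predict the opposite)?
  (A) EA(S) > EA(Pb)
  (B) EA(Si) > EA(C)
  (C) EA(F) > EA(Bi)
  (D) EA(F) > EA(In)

The general trend: electron affinity increases across a period and decreases down a group.
(A) S (period 3, group 16) vs Pb (period 6, group 14): the stated order agrees with the simple trend.
(B) Si (period 3, group 14) vs C (period 2, group 14): the stated order contradicts the simple trend.
(C) F (period 2, group 17) vs Bi (period 6, group 15): the stated order agrees with the simple trend.
(D) F (period 2, group 17) vs In (period 5, group 13): the stated order agrees with the simple trend.
The exception is (B): Si's larger, more diffuse 3p orbitals accept an added electron slightly more readily than C's compact 2p.

(B)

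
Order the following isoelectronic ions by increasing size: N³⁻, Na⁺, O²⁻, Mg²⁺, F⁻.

Mg²⁺ < Na⁺ < F⁻ < O²⁻ < N³⁻

All of these have 10 electrons, so size is governed by nuclear charge alone: the more protons, the stronger the pull on the same electron cloud, and the smaller the ion.
Nuclear charges: Mg²⁺ (Z=12), Na⁺ (Z=11), F⁻ (Z=9), O²⁻ (Z=8), N³⁻ (Z=7).
Smallest to largest: Mg²⁺ < Na⁺ < F⁻ < O²⁻ < N³⁻.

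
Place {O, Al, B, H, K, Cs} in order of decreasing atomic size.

H is in period 1, group 1; B is in period 2, group 13; O is in period 2, group 16; Al is in period 3, group 13; K is in period 4, group 1; Cs is in period 6, group 1.
Atomic radius shrinks across a period as nuclear charge pulls the same shell inward, and grows down a group as new shells are added.
Here both period and group differ, so the two effects have to be weighed against each other.
O > H: period and group pull opposite ways; the down-group shift dominates (63 vs 32 pm).
B > O: both are in period 2; the period trend gives B the larger value.
Al > B: they share group 13; the group trend gives Al the larger value.
K > Al: relative to Al, both the across-period and down-group shifts push K's atomic radius up.
Cs > K: they share group 1; the group trend gives Cs the larger value.
Tabulated atomic radius (pm): H 32, B 85, O 63, Al 126, K 196, Cs 232.
So from largest to smallest: Cs > K > Al > B > O > H.

Cs > K > Al > B > O > H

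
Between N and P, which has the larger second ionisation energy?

Consider each +1 ion: N⁺ still has 4 valence electrons; P⁺ still has 4 valence electrons.
All are still removing valence electrons, so compare the +1 ions as you would atoms: IE_2 generally rises across a period (higher Z_eff) and falls down a group (larger shell), subject to the usual subshell exceptions.
Valence configurations: N⁺ [He]2s²2p², P⁺ [Ne]3s²3p².
Tabulated IE_2 (kJ/mol): N 2856, P 1907.
Putting it together, IE_2: P < N.

N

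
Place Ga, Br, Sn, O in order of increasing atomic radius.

O < Br < Ga < Sn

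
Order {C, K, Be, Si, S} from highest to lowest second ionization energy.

Consider each +1 ion: C⁺ still has 3 valence electrons; K⁺ is the bare [Ar] core; Be⁺ still has 1 valence electron; Si⁺ still has 3 valence electrons; S⁺ still has 5 valence electrons.
Core electrons are held far more tightly than valence electrons, so K tops the IE_2 order.
Valence configurations: C⁺ [He]2s²2p¹, Be⁺ [He]2s¹, Si⁺ [Ne]3s²3p¹, S⁺ [Ne]3s²3p³.
Approximate IE_2 values (kJ/mol): C 2353, K 3052, Be 1757, Si 1577, S 2252.
Hence IE_2: Si < Be < S < C < K.

K, C, S, Be, Si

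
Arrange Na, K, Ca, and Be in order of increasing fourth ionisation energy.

After 3 electrons have been removed, what remains? Na³⁺ is already 2 electrons into the core; K³⁺ is already 2 electrons into the core; Ca³⁺ is already 1 electron into the core; Be³⁺ is already 1 electron into the core.
All of these are removing an electron from a noble-gas core or deeper; the smaller core (lower principal quantum number) is held far more tightly, and within a period the higher nuclear charge binds the same core more tightly.
Tabulated IE_4 (kJ/mol): Na 9543, K 5877, Ca 6491, Be 21007.
So the fourth ionization energies run K < Ca < Na < Be.

K, Ca, Na, Be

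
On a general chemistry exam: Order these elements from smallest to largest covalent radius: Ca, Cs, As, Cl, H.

H < Cl < As < Ca < Cs

H is in period 1, group 1; Cl is in period 3, group 17; Ca is in period 4, group 2; As is in period 4, group 15; Cs is in period 6, group 1.
Radius decreases left→right (rising Z_eff, same n) and increases top→bottom (higher n).
Here both period and group differ, so the two effects have to be weighed against each other.
Cl > H: period and group pull opposite ways; the down-group shift dominates (99 vs 32 pm).
As > Cl: both effects reinforce here, so As is clearly the larger of the two.
Ca > As: both are in period 4; the period trend gives Ca the larger value.
Cs > Ca: relative to Ca, both the across-period and down-group shifts push Cs's atomic radius up.
For reference (pm): H 32, Cl 99, Ca 171, As 121, Cs 232.
So from smallest to largest: H < Cl < As < Ca < Cs.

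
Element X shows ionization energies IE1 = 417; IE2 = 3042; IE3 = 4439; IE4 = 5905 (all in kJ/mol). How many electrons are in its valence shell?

Look for the largest jump between consecutive ionization energies: IE2/IE1 ≈ 7.3, far larger than any earlier ratio.
That jump marks the point where a core electron is being removed. So the atom has 1 valence electron.

1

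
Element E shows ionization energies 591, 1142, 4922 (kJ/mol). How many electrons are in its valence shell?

2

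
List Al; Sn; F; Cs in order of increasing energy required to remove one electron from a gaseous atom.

Cs < Al < Sn < F

F is in period 2, group 17; Al is in period 3, group 13; Sn is in period 5, group 14; Cs is in period 6, group 1.
Across a period the outer electron is held more tightly (higher IE₁); down a group it sits in a higher shell, more shielded, and comes off more easily.
Here both period and group differ, so the two effects have to be weighed against each other.
Al > Cs: relative to Cs, both the across-period and down-group shifts push Al's first ionization energy up.
Sn > Al: the two effects oppose for this pair; the across-period effect wins (709 vs 578 kJ/mol).
F > Sn: relative to Sn, both the across-period and down-group shifts push F's first ionization energy up.
Approximate values (kJ/mol): F 1681, Al 578, Sn 709, Cs 376.
So from lowest to highest: Cs < Al < Sn < F.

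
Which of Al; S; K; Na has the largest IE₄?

Al

After 3 electrons have been removed, what remains? Al³⁺ is the bare [Ne] core; S³⁺ still has 3 valence electrons; K³⁺ is already 2 electrons into the core; Na³⁺ is already 2 electrons into the core.
Breaking into a closed-shell core is much more expensive than removing a leftover valence electron — K, Na and Al have the largest IE_4 here.
The numbers (kJ/mol): Al 11577, S 4556, K 5877, Na 9543.
So the fourth ionization energies run S < K < Na < Al.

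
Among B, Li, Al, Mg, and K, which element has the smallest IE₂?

Mg

IE_2 is the cost of taking one more electron from the +1 cation: B⁺ still has 2 valence electrons; Li⁺ is the bare [He] core; Al⁺ still has 2 valence electrons; Mg⁺ still has 1 valence electron; K⁺ is the bare [Ar] core.
Core electrons are held far more tightly than valence electrons, so K and Li top the IE_2 order.
Valence configurations: B⁺ [He]2s², Al⁺ [Ne]3s², Mg⁺ [Ne]3s¹.
The numbers (kJ/mol): B 2427, Li 7298, Al 1817, Mg 1451, K 3052.
Putting it together, IE_2: Mg < Al < B < K < Li.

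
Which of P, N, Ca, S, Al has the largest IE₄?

Al

The fourth ionization energy removes an electron from the +3 ion. For each element: P³⁺ still has 2 valence electrons; N³⁺ still has 2 valence electrons; Ca³⁺ is already 1 electron into the core; S³⁺ still has 3 valence electrons; Al³⁺ is the bare [Ne] core.
Usually core removal costs more than valence removal, but here the competition is close: a tightly held n=2 valence electron can cost more to remove than an n=3 core electron, so the actual values have to decide it.
Valence configurations: P³⁺ [Ne]3s², N³⁺ [He]2s², S³⁺ [Ne]3s²3p¹.
S³⁺ loses a lone 3p electron whereas P³⁺ must break into a filled 3s² pair, so IE_4(P) > IE_4(S) even though S has the higher nuclear charge.
Approximate IE_4 values (kJ/mol): P 4964, N 7475, Ca 6491, S 4556, Al 11577.
Hence IE_4: S < P < Ca < N < Al.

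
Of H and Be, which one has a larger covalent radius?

H is in period 1, group 1; Be is in period 2, group 2.
Across a period the added protons contract the valence shell; down a group each new principal shell makes the atom larger.
A diagonal step moves right (one effect) and down (the opposite effect) at once.
Be > H: the two effects oppose for this pair; the down-group effect wins (102 vs 32 pm).
Approximate values (pm): H 32, Be 102.
So Be has the larger covalent radius (Be > H).

Be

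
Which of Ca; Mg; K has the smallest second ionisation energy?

Ca

After 1 electron has been removed, what remains? Ca⁺ still has 1 valence electron; Mg⁺ still has 1 valence electron; K⁺ is the bare [Ar] core.
Breaking into a closed-shell core is much more expensive than removing a leftover valence electron — K has the largest IE_2 here.
Valence configurations: Ca⁺ [Ar]4s¹, Mg⁺ [Ne]3s¹.
Tabulated IE_2 (kJ/mol): Ca 1145, Mg 1451, K 3052.
So the second ionization energies run Ca < Mg < K.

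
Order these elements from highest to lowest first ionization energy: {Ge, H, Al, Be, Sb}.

Across a period the outer electron is held more tightly (higher IE₁); down a group it sits in a higher shell, more shielded, and comes off more easily.
A diagonal step moves right (one effect) and down (the opposite effect) at once.
Ge > Al: period and group pull opposite ways; the across-period shift dominates (762 vs 578 kJ/mol).
Sb > Ge: the two effects oppose for this pair; the across-period effect wins (831 vs 762 kJ/mol).
Be > Sb: the two effects oppose for this pair; the down-group effect wins (900 vs 831 kJ/mol).
H > Be: period and group pull opposite ways; the down-group shift dominates (1312 vs 900 kJ/mol).
Tabulated first ionization energy (kJ/mol): H 1312, Be 900, Al 578, Ge 762, Sb 831.
So from highest to lowest: H > Be > Sb > Ge > Al.

H > Be > Sb > Ge > Al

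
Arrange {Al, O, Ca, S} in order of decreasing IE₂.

O > S > Al > Ca

IE_2 is the cost of taking one more electron from the +1 cation: Al⁺ still has 2 valence electrons; O⁺ still has 5 valence electrons; Ca⁺ still has 1 valence electron; S⁺ still has 5 valence electrons.
All are still removing valence electrons, so compare the +1 ions as you would atoms: IE_2 generally rises across a period (higher Z_eff) and falls down a group (larger shell), subject to the usual subshell exceptions.
Valence configurations: Al⁺ [Ne]3s², O⁺ [He]2s²2p³, Ca⁺ [Ar]4s¹, S⁺ [Ne]3s²3p³.
Tabulated IE_2 (kJ/mol): Al 1817, O 3388, Ca 1145, S 2252.
Putting it together, IE_2: Ca < Al < S < O.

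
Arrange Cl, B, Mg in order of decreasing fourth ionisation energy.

B, Mg, Cl

After 3 electrons have been removed, what remains? Cl³⁺ still has 4 valence electrons; B³⁺ is the bare [He] core; Mg³⁺ is already 1 electron into the core.
Core electrons are held far more tightly than valence electrons, so Mg and B top the IE_4 order.
The numbers (kJ/mol): Cl 5159, B 25026, Mg 10543.
Hence IE_4: Cl < Mg < B.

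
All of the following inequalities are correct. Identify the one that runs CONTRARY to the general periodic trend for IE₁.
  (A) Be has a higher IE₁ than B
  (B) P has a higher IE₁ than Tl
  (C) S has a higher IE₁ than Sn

(A)

The general trend: IE₁ increases across a period and decreases down a group.
(A) Be (period 2, group 2) vs B (period 2, group 13): the stated order contradicts the simple trend.
(B) P (period 3, group 15) vs Tl (period 6, group 13): the stated order agrees with the simple trend.
(C) S (period 3, group 16) vs Sn (period 5, group 14): the stated order agrees with the simple trend.
The exception is (A): removing B's lone 2p electron is easier than breaking Be's filled 2s².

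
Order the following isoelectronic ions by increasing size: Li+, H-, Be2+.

Be2+ < Li+ < H-

All of these have 2 electrons, so size is governed by nuclear charge alone: the more protons, the stronger the pull on the same electron cloud, and the smaller the ion.
Nuclear charges: Be2+ (Z=4), Li+ (Z=3), H- (Z=1).
Smallest to largest: Be2+ < Li+ < H-.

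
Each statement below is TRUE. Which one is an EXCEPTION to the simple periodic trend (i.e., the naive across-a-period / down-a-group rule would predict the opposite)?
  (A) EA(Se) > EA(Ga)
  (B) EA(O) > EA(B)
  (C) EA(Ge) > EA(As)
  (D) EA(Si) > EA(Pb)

The general trend: electron affinity increases across a period and decreases down a group.
(A) Se (period 4, group 16) vs Ga (period 4, group 13): the stated order agrees with the simple trend.
(B) O (period 2, group 16) vs B (period 2, group 13): the stated order agrees with the simple trend.
(C) Ge (period 4, group 14) vs As (period 4, group 15): the stated order contradicts the simple trend.
(D) Si (period 3, group 14) vs Pb (period 6, group 14): the stated order agrees with the simple trend.
The exception is (C): adding an electron to As's half-filled 4p³ is unfavourable, so Ge (4p²) has the more exothermic EA.

(C)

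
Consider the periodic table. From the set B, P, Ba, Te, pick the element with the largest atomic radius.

Ba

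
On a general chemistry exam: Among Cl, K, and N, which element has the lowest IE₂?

Cl

After 1 electron has been removed, what remains? Cl⁺ still has 6 valence electrons; K⁺ is the bare [Ar] core; N⁺ still has 4 valence electrons.
Core electrons are held far more tightly than valence electrons, so K tops the IE_2 order.
Valence configurations: Cl⁺ [Ne]3s²3p⁴, N⁺ [He]2s²2p².
Approximate IE_2 values (kJ/mol): Cl 2298, K 3052, N 2856.
Overall IE_2 order: Cl < N < K.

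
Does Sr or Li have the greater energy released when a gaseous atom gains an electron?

Li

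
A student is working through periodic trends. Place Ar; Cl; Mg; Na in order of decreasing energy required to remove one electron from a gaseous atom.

Na is in period 3, group 1; Mg is in period 3, group 2; Cl is in period 3, group 17; Ar is in period 3, group 18.
IE₁ increases left→right with effective nuclear charge and decreases top→bottom as the valence shell moves farther out.
All lie in period 3, so first ionization energy increases left to right.
So from highest to lowest: Ar > Cl > Mg > Na.

Ar > Cl > Mg > Na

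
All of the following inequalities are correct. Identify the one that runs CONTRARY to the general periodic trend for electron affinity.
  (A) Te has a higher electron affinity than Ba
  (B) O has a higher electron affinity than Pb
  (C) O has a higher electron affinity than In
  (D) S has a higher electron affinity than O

The general trend: electron affinity increases across a period and decreases down a group.
(A) Te (period 5, group 16) vs Ba (period 6, group 2): the stated order agrees with the simple trend.
(B) O (period 2, group 16) vs Pb (period 6, group 14): the stated order agrees with the simple trend.
(C) O (period 2, group 16) vs In (period 5, group 13): the stated order agrees with the simple trend.
(D) S (period 3, group 16) vs O (period 2, group 16): the stated order contradicts the simple trend.
The exception is (D): the compact 2p subshell of O repels the added electron more than S's larger 3p does.

(D)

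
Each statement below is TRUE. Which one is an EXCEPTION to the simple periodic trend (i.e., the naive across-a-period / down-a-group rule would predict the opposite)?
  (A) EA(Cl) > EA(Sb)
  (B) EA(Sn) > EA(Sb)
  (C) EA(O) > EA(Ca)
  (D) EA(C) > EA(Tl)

(B)

The general trend: electron affinity increases across a period and decreases down a group.
(A) Cl (period 3, group 17) vs Sb (period 5, group 15): the stated order agrees with the simple trend.
(B) Sn (period 5, group 14) vs Sb (period 5, group 15): the stated order contradicts the simple trend.
(C) O (period 2, group 16) vs Ca (period 4, group 2): the stated order agrees with the simple trend.
(D) C (period 2, group 14) vs Tl (period 6, group 13): the stated order agrees with the simple trend.
The exception is (B): adding an electron to Sb's half-filled 5p³ is unfavourable, so Sn has the more exothermic EA.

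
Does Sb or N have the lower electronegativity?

Sb

N is in period 2, group 15; Sb is in period 5, group 15.
Atoms toward the upper right of the periodic table pull bonding electrons most strongly.
All are in group 15, so electronegativity increases up the group.
So Sb has the lower electronegativity (Sb < N).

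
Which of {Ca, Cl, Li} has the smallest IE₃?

Cl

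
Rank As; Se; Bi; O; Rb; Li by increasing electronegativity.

Smaller atoms with higher effective nuclear charge are more electronegative.
These span different periods and groups, so the two trends combine.
Li > Rb: they share group 1; the group trend gives Li the larger value.
Bi > Li: the two effects oppose for this pair; the across-period effect wins (2.02 vs 0.98).
As > Bi: they share group 15; the group trend gives As the larger value.
Se > As: both are in period 4; the period trend gives Se the larger value.
O > Se: they share group 16; the group trend gives O the larger value.
Tabulated electronegativity (Pauling): Li 0.98, O 3.44, As 2.18, Se 2.55, Rb 0.82, Bi 2.02.
So from lowest to highest: Rb < Li < Bi < As < Se < O.

Rb, Li, Bi, As, Se, O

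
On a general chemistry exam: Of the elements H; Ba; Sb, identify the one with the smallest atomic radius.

H is in period 1, group 1; Sb is in period 5, group 15; Ba is in period 6, group 2.
Moving right in a period, electrons are added to the same shell under a stronger nuclear pull, so atoms get smaller; moving down, a new shell is opened and atoms get larger.
Neither a single period nor a single group — weigh both effects.
Sb > H: period and group pull opposite ways; the down-group shift dominates (140 vs 32 pm).
Ba > Sb: relative to Sb, both the across-period and down-group shifts push Ba's atomic radius up.
Tabulated atomic radius (pm): H 32, Sb 140, Ba 196.
The smallest atomic radius among these belongs to H.

H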